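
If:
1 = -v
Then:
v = -1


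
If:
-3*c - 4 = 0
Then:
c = -4/3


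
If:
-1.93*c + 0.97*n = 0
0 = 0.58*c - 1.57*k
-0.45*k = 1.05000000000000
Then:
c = -6.32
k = -2.33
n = -12.57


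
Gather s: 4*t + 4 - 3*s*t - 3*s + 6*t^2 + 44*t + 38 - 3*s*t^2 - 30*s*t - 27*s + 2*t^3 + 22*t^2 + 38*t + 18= s*(-3*t^2 - 33*t - 30) + 2*t^3 + 28*t^2 + 86*t + 60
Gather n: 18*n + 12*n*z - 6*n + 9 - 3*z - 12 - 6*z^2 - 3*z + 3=n*(12*z + 12) - 6*z^2 - 6*z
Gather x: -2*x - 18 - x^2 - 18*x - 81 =-x^2 - 20*x - 99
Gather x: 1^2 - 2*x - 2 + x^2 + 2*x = x^2 - 1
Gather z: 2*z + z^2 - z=z^2 + z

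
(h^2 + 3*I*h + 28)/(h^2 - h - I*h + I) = (h^2 + 3*I*h + 28)/(h^2 - h - I*h + I)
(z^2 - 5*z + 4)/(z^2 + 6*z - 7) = (z - 4)/(z + 7)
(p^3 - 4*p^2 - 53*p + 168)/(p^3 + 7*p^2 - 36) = (p^3 - 4*p^2 - 53*p + 168)/(p^3 + 7*p^2 - 36)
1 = 1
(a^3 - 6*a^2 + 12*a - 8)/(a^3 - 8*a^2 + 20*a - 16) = (a - 2)/(a - 4)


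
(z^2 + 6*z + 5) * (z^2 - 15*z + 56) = z^4 - 9*z^3 - 29*z^2 + 261*z + 280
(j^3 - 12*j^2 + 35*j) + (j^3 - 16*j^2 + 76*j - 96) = 2*j^3 - 28*j^2 + 111*j - 96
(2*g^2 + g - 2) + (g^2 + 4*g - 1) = 3*g^2 + 5*g - 3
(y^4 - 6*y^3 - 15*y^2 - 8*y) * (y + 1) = y^5 - 5*y^4 - 21*y^3 - 23*y^2 - 8*y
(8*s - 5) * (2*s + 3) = 16*s^2 + 14*s - 15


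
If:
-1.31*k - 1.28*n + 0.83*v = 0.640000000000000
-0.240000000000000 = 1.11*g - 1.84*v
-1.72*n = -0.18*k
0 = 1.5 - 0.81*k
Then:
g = 6.40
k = 1.85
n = 0.19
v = 3.99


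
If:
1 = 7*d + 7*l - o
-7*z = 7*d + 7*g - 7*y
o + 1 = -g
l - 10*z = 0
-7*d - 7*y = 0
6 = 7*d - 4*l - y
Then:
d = 207/376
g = -399/376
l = -75/188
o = 23/376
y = -207/376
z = -15/376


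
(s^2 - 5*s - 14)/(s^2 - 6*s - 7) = (s + 2)/(s + 1)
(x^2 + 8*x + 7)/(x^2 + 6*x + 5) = (x + 7)/(x + 5)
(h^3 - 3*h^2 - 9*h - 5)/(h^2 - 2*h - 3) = (h^2 - 4*h - 5)/(h - 3)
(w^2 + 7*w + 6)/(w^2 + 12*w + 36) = (w + 1)/(w + 6)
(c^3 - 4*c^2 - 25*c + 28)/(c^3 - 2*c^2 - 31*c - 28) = (c - 1)/(c + 1)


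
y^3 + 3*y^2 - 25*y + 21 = (y - 3)*(y - 1)*(y + 7)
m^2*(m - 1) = m^3 - m^2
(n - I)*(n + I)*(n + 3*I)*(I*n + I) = I*n^4 - 3*n^3 + I*n^3 - 3*n^2 + I*n^2 - 3*n + I*n - 3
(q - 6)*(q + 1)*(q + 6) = q^3 + q^2 - 36*q - 36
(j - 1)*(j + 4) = j^2 + 3*j - 4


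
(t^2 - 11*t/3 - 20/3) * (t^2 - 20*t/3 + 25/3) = t^4 - 31*t^3/3 + 235*t^2/9 + 125*t/9 - 500/9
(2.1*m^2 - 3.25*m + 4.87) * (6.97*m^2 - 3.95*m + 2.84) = 14.637*m^4 - 30.9475*m^3 + 52.7454*m^2 - 28.4665*m + 13.8308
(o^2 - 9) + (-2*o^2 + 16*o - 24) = -o^2 + 16*o - 33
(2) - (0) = 2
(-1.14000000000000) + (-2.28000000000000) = -3.42000000000000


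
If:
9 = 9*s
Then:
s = 1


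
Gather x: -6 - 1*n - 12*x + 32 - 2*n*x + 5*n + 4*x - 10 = 4*n + x*(-2*n - 8) + 16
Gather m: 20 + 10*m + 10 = 10*m + 30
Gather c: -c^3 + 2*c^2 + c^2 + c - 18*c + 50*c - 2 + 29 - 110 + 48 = -c^3 + 3*c^2 + 33*c - 35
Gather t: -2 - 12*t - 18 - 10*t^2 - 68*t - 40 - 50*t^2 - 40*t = -60*t^2 - 120*t - 60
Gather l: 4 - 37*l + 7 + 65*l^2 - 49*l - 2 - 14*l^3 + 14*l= -14*l^3 + 65*l^2 - 72*l + 9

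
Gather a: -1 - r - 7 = -r - 8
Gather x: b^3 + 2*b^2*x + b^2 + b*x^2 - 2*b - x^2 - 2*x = b^3 + b^2 - 2*b + x^2*(b - 1) + x*(2*b^2 - 2)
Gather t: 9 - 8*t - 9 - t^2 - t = -t^2 - 9*t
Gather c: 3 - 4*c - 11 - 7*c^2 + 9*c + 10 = -7*c^2 + 5*c + 2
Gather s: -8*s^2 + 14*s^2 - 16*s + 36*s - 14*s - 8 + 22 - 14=6*s^2 + 6*s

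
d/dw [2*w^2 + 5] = 4*w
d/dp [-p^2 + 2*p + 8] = 2 - 2*p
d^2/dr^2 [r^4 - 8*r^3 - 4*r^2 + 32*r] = 12*r^2 - 48*r - 8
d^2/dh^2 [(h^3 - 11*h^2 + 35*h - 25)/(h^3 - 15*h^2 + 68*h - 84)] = 2*(4*h^6 - 99*h^5 + 1023*h^4 - 5829*h^3 + 20109*h^2 - 40932*h + 38204)/(h^9 - 45*h^8 + 879*h^7 - 9747*h^6 + 67332*h^5 - 299052*h^4 + 849680*h^3 - 1482768*h^2 + 1439424*h - 592704)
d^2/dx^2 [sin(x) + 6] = -sin(x)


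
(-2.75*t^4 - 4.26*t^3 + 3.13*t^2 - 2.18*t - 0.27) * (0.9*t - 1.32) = -2.475*t^5 - 0.204*t^4 + 8.4402*t^3 - 6.0936*t^2 + 2.6346*t + 0.3564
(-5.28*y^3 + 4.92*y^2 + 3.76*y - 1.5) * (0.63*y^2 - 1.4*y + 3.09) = -3.3264*y^5 + 10.4916*y^4 - 20.8344*y^3 + 8.9938*y^2 + 13.7184*y - 4.635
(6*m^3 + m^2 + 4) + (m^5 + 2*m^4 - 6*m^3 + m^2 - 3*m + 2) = m^5 + 2*m^4 + 2*m^2 - 3*m + 6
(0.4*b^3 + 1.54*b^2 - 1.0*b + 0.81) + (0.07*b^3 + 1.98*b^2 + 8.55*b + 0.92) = 0.47*b^3 + 3.52*b^2 + 7.55*b + 1.73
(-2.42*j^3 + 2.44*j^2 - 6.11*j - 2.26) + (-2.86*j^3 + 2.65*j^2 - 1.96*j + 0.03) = -5.28*j^3 + 5.09*j^2 - 8.07*j - 2.23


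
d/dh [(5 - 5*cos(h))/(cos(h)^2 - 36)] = 5*(sin(h)^2 + 2*cos(h) - 37)*sin(h)/(cos(h)^2 - 36)^2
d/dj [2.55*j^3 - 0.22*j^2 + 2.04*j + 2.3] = 7.65*j^2 - 0.44*j + 2.04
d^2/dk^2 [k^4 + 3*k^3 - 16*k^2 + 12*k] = 12*k^2 + 18*k - 32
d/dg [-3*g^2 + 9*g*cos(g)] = -9*g*sin(g) - 6*g + 9*cos(g)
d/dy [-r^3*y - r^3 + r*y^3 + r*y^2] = r*(-r^2 + 3*y^2 + 2*y)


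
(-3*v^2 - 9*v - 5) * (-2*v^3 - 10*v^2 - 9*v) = 6*v^5 + 48*v^4 + 127*v^3 + 131*v^2 + 45*v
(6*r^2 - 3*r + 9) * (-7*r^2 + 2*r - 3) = -42*r^4 + 33*r^3 - 87*r^2 + 27*r - 27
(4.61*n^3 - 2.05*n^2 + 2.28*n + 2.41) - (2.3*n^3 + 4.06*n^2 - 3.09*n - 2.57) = 2.31*n^3 - 6.11*n^2 + 5.37*n + 4.98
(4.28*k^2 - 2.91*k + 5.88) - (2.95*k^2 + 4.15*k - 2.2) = 1.33*k^2 - 7.06*k + 8.08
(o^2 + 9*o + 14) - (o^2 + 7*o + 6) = 2*o + 8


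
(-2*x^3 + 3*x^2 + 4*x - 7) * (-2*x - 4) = 4*x^4 + 2*x^3 - 20*x^2 - 2*x + 28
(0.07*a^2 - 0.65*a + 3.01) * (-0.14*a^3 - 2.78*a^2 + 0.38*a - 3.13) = -0.0098*a^5 - 0.1036*a^4 + 1.4122*a^3 - 8.8339*a^2 + 3.1783*a - 9.4213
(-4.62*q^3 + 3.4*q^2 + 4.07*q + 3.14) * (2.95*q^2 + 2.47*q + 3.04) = -13.629*q^5 - 1.3814*q^4 + 6.3597*q^3 + 29.6519*q^2 + 20.1286*q + 9.5456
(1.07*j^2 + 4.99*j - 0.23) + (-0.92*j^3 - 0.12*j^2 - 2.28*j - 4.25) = -0.92*j^3 + 0.95*j^2 + 2.71*j - 4.48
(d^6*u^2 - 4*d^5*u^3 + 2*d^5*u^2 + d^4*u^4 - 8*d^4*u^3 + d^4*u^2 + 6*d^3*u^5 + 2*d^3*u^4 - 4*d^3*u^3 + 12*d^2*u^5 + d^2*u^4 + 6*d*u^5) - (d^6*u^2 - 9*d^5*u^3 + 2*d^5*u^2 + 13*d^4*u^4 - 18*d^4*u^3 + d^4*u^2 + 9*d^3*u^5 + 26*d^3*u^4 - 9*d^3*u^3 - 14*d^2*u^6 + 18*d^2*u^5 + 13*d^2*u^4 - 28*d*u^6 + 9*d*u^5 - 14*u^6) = 5*d^5*u^3 - 12*d^4*u^4 + 10*d^4*u^3 - 3*d^3*u^5 - 24*d^3*u^4 + 5*d^3*u^3 + 14*d^2*u^6 - 6*d^2*u^5 - 12*d^2*u^4 + 28*d*u^6 - 3*d*u^5 + 14*u^6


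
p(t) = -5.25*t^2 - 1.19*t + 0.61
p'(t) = -10.5*t - 1.19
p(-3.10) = -46.15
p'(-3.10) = 31.36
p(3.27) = -59.42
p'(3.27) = -35.52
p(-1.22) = -5.75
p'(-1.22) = 11.62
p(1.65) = -15.65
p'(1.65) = -18.52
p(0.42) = -0.82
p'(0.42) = -5.60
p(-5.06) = -127.79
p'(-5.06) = 51.94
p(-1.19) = -5.41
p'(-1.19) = 11.30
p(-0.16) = 0.67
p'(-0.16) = 0.49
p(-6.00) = -181.25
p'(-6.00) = 61.81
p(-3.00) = -43.07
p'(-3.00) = 30.31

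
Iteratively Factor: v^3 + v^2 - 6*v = (v + 3)*(v^2 - 2*v) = v*(v + 3)*(v - 2)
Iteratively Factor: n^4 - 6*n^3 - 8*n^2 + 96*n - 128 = (n + 4)*(n^3 - 10*n^2 + 32*n - 32) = (n - 2)*(n + 4)*(n^2 - 8*n + 16) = (n - 4)*(n - 2)*(n + 4)*(n - 4)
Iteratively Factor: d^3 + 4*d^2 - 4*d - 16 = (d - 2)*(d^2 + 6*d + 8) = (d - 2)*(d + 2)*(d + 4)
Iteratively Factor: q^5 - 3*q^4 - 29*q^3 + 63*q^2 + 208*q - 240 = (q - 1)*(q^4 - 2*q^3 - 31*q^2 + 32*q + 240) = (q - 5)*(q - 1)*(q^3 + 3*q^2 - 16*q - 48) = (q - 5)*(q - 4)*(q - 1)*(q^2 + 7*q + 12) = (q - 5)*(q - 4)*(q - 1)*(q + 4)*(q + 3)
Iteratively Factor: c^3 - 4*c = (c + 2)*(c^2 - 2*c) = (c - 2)*(c + 2)*(c)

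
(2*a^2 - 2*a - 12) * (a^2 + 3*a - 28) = 2*a^4 + 4*a^3 - 74*a^2 + 20*a + 336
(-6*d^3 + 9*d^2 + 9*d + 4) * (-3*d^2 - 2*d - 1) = 18*d^5 - 15*d^4 - 39*d^3 - 39*d^2 - 17*d - 4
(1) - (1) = 0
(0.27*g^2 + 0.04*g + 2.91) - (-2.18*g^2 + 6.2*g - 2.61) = 2.45*g^2 - 6.16*g + 5.52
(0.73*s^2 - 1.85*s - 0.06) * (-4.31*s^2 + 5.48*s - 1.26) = -3.1463*s^4 + 11.9739*s^3 - 10.7992*s^2 + 2.0022*s + 0.0756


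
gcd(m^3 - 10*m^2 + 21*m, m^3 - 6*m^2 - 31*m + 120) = m - 3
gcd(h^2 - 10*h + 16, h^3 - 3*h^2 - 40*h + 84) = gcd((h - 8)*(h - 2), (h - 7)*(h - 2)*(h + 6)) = h - 2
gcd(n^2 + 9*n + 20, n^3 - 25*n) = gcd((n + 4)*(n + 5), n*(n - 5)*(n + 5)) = n + 5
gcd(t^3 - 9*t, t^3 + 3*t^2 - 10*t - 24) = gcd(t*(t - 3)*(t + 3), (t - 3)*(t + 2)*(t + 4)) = t - 3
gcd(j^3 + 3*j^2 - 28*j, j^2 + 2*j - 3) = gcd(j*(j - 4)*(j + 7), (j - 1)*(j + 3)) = 1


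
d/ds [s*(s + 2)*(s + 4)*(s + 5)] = 4*s^3 + 33*s^2 + 76*s + 40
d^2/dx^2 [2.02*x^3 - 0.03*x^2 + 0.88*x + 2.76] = 12.12*x - 0.06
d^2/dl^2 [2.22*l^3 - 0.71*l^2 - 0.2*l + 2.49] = 13.32*l - 1.42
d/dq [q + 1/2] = 1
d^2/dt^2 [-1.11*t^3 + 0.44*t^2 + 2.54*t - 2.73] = 0.88 - 6.66*t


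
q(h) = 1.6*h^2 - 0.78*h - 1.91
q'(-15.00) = -48.78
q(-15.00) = 369.79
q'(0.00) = -0.78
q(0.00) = -1.91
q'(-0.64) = -2.83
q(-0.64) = -0.76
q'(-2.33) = -8.24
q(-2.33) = 8.59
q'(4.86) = 14.77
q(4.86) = 32.09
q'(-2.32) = -8.20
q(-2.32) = 8.51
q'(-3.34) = -11.47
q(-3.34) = 18.54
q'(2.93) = 8.60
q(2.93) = 9.54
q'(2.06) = 5.81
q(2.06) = 3.27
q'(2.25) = 6.42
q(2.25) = 4.44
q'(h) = 3.2*h - 0.78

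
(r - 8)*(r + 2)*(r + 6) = r^3 - 52*r - 96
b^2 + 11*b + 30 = (b + 5)*(b + 6)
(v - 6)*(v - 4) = v^2 - 10*v + 24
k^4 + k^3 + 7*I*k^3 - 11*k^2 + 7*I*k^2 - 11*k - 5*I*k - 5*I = (k + 1)*(k + I)^2*(k + 5*I)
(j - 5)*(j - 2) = j^2 - 7*j + 10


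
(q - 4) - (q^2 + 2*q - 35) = -q^2 - q + 31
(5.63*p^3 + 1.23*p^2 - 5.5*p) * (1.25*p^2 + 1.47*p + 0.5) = 7.0375*p^5 + 9.8136*p^4 - 2.2519*p^3 - 7.47*p^2 - 2.75*p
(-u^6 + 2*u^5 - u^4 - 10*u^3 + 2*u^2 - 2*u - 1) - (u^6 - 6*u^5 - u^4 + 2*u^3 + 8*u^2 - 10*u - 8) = -2*u^6 + 8*u^5 - 12*u^3 - 6*u^2 + 8*u + 7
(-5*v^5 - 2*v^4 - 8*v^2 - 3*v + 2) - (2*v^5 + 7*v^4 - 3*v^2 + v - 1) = -7*v^5 - 9*v^4 - 5*v^2 - 4*v + 3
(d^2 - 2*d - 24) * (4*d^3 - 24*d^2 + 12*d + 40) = 4*d^5 - 32*d^4 - 36*d^3 + 592*d^2 - 368*d - 960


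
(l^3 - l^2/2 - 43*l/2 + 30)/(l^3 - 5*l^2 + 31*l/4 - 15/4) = 2*(l^2 + l - 20)/(2*l^2 - 7*l + 5)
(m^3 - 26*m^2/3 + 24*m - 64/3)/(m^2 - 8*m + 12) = (3*m^2 - 20*m + 32)/(3*(m - 6))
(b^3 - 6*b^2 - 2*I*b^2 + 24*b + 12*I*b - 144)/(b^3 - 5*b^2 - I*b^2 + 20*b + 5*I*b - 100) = (b^2 - 6*b*(1 + I) + 36*I)/(b^2 - 5*b*(1 + I) + 25*I)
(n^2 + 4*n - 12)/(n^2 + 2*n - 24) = (n - 2)/(n - 4)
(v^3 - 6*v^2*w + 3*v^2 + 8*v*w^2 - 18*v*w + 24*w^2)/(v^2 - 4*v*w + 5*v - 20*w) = (v^2 - 2*v*w + 3*v - 6*w)/(v + 5)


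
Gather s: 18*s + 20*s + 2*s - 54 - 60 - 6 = 40*s - 120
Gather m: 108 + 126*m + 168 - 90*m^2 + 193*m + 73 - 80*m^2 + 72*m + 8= -170*m^2 + 391*m + 357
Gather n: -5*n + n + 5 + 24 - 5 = 24 - 4*n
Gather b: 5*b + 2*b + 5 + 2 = 7*b + 7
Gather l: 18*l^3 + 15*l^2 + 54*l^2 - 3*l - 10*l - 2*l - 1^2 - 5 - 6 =18*l^3 + 69*l^2 - 15*l - 12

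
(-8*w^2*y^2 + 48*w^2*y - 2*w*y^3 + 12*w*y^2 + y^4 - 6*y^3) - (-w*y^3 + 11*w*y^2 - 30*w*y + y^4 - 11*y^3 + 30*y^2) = -8*w^2*y^2 + 48*w^2*y - w*y^3 + w*y^2 + 30*w*y + 5*y^3 - 30*y^2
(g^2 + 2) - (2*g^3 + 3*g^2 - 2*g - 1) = -2*g^3 - 2*g^2 + 2*g + 3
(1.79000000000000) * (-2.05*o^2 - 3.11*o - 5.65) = -3.6695*o^2 - 5.5669*o - 10.1135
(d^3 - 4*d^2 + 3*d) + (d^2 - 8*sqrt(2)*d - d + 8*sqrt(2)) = d^3 - 3*d^2 - 8*sqrt(2)*d + 2*d + 8*sqrt(2)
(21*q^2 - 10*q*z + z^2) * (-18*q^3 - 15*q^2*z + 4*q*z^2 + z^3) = -378*q^5 - 135*q^4*z + 216*q^3*z^2 - 34*q^2*z^3 - 6*q*z^4 + z^5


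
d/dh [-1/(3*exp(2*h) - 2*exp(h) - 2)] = (6*exp(h) - 2)*exp(h)/(-3*exp(2*h) + 2*exp(h) + 2)^2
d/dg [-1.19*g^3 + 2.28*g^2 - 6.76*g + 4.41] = -3.57*g^2 + 4.56*g - 6.76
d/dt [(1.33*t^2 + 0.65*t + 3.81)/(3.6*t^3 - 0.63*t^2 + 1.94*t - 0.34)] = (-4.788*t^4 - 4.68*t^3 - 38.1583*t^2 + 3.8962*t - 7.6124)/(12.96*t^6 - 4.536*t^5 + 14.3649*t^4 - 4.8924*t^3 + 4.192*t^2 - 1.3192*t + 0.1156)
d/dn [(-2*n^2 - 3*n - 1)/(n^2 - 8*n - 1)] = (19*n^2 + 6*n - 5)/(n^4 - 16*n^3 + 62*n^2 + 16*n + 1)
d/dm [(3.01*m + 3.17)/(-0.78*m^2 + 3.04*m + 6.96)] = (2.3478*m^2 + 4.9452*m + 11.3128)/(0.6084*m^4 - 4.7424*m^3 - 1.616*m^2 + 42.3168*m + 48.4416)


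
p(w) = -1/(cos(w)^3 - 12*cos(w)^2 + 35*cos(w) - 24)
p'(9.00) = -0.00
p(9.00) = 0.02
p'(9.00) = -0.00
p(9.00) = 0.02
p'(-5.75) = -1.87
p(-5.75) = 0.47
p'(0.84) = -0.47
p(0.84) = 0.18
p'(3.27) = 0.00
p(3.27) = 0.01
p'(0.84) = -0.47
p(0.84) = 0.18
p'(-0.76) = 0.64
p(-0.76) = 0.22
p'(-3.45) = -0.00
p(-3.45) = 0.01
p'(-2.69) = 0.01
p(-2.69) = 0.02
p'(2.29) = -0.01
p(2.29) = 0.02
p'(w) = -(3*sin(w)*cos(w)^2 - 24*sin(w)*cos(w) + 35*sin(w))/(cos(w)^3 - 12*cos(w)^2 + 35*cos(w) - 24)^2 = (-3*cos(w)^2 + 24*cos(w) - 35)*sin(w)/(cos(w)^3 - 12*cos(w)^2 + 35*cos(w) - 24)^2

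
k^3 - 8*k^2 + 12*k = k*(k - 6)*(k - 2)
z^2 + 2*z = z*(z + 2)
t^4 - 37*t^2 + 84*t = t*(t - 4)*(t - 3)*(t + 7)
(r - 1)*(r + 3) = r^2 + 2*r - 3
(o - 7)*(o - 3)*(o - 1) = o^3 - 11*o^2 + 31*o - 21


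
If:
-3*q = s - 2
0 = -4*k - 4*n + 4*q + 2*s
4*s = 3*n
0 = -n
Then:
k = 2/3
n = 0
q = 2/3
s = 0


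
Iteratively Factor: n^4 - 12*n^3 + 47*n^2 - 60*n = (n - 4)*(n^3 - 8*n^2 + 15*n) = n*(n - 4)*(n^2 - 8*n + 15) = n*(n - 4)*(n - 3)*(n - 5)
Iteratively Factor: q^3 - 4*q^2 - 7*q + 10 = (q - 1)*(q^2 - 3*q - 10) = (q - 5)*(q - 1)*(q + 2)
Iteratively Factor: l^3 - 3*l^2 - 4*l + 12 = (l - 2)*(l^2 - l - 6) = (l - 3)*(l - 2)*(l + 2)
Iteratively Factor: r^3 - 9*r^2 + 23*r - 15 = (r - 3)*(r^2 - 6*r + 5) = (r - 5)*(r - 3)*(r - 1)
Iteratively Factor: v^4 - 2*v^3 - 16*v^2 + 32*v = (v - 4)*(v^3 + 2*v^2 - 8*v) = v*(v - 4)*(v^2 + 2*v - 8) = v*(v - 4)*(v - 2)*(v + 4)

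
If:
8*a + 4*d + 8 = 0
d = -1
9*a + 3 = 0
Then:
No Solution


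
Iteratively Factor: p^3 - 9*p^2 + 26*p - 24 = (p - 3)*(p^2 - 6*p + 8) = (p - 4)*(p - 3)*(p - 2)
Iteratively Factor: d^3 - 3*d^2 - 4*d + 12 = (d + 2)*(d^2 - 5*d + 6) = (d - 3)*(d + 2)*(d - 2)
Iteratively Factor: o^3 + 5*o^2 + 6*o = (o + 3)*(o^2 + 2*o) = (o + 2)*(o + 3)*(o)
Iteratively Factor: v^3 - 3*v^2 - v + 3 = (v - 3)*(v^2 - 1) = (v - 3)*(v + 1)*(v - 1)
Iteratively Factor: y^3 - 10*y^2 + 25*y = (y - 5)*(y^2 - 5*y) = (y - 5)^2*(y)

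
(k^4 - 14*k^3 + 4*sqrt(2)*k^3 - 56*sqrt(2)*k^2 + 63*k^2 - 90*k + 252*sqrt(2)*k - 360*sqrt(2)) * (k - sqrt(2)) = k^5 - 14*k^4 + 3*sqrt(2)*k^4 - 42*sqrt(2)*k^3 + 55*k^3 + 22*k^2 + 189*sqrt(2)*k^2 - 504*k - 270*sqrt(2)*k + 720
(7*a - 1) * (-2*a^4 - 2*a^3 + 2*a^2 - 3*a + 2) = -14*a^5 - 12*a^4 + 16*a^3 - 23*a^2 + 17*a - 2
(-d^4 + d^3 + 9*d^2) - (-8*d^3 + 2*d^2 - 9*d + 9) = -d^4 + 9*d^3 + 7*d^2 + 9*d - 9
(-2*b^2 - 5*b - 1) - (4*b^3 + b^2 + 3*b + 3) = -4*b^3 - 3*b^2 - 8*b - 4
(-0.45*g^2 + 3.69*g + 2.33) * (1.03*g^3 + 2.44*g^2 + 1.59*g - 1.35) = -0.4635*g^5 + 2.7027*g^4 + 10.688*g^3 + 12.1598*g^2 - 1.2768*g - 3.1455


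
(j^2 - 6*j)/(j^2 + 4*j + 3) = j*(j - 6)/(j^2 + 4*j + 3)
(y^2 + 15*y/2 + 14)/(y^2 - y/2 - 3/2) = (2*y^2 + 15*y + 28)/(2*y^2 - y - 3)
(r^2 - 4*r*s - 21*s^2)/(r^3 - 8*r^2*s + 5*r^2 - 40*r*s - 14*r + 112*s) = (r^2 - 4*r*s - 21*s^2)/(r^3 - 8*r^2*s + 5*r^2 - 40*r*s - 14*r + 112*s)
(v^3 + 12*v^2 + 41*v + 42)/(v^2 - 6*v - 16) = (v^2 + 10*v + 21)/(v - 8)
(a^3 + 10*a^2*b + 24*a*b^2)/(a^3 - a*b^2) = (a^2 + 10*a*b + 24*b^2)/(a^2 - b^2)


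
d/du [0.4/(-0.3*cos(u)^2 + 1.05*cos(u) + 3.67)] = (0.42 - 0.24*cos(u))*sin(u)/(-0.3*cos(u)^2 + 1.05*cos(u) + 3.67)^2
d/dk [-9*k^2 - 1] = -18*k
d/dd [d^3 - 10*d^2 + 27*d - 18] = 3*d^2 - 20*d + 27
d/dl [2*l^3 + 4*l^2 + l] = 6*l^2 + 8*l + 1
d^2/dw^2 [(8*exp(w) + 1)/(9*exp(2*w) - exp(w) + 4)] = (648*exp(4*w) + 396*exp(3*w) - 1755*exp(2*w) - 111*exp(w) + 132)*exp(w)/(729*exp(6*w) - 243*exp(5*w) + 999*exp(4*w) - 217*exp(3*w) + 444*exp(2*w) - 48*exp(w) + 64)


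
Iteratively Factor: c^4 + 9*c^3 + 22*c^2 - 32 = (c + 4)*(c^3 + 5*c^2 + 2*c - 8) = (c - 1)*(c + 4)*(c^2 + 6*c + 8) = (c - 1)*(c + 2)*(c + 4)*(c + 4)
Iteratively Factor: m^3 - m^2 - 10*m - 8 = (m + 1)*(m^2 - 2*m - 8) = (m - 4)*(m + 1)*(m + 2)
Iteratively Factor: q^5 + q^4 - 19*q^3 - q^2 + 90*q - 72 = (q - 1)*(q^4 + 2*q^3 - 17*q^2 - 18*q + 72) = (q - 1)*(q + 3)*(q^3 - q^2 - 14*q + 24) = (q - 3)*(q - 1)*(q + 3)*(q^2 + 2*q - 8) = (q - 3)*(q - 2)*(q - 1)*(q + 3)*(q + 4)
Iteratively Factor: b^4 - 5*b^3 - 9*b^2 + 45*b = (b)*(b^3 - 5*b^2 - 9*b + 45) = b*(b - 3)*(b^2 - 2*b - 15) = b*(b - 5)*(b - 3)*(b + 3)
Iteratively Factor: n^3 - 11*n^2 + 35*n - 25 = (n - 1)*(n^2 - 10*n + 25) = (n - 5)*(n - 1)*(n - 5)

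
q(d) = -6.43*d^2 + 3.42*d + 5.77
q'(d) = 3.42 - 12.86*d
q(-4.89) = -164.71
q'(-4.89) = 66.31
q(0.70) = 5.01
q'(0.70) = -5.58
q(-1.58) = -15.69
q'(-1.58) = 23.74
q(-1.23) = -8.16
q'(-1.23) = 19.24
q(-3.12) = -67.49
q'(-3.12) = 43.54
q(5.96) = -202.25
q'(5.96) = -73.23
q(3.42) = -57.74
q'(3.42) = -40.56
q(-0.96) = -3.44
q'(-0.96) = 15.77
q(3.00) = -41.84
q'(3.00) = -35.16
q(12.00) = -879.11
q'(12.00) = -150.90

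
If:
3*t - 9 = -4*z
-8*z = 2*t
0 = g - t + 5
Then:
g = -1/2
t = 9/2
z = -9/8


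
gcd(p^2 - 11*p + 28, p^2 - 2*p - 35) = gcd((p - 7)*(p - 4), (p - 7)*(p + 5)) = p - 7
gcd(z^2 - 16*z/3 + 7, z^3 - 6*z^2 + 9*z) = z - 3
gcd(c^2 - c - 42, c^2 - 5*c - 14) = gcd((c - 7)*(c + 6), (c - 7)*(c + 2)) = c - 7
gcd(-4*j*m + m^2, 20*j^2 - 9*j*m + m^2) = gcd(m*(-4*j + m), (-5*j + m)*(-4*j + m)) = 4*j - m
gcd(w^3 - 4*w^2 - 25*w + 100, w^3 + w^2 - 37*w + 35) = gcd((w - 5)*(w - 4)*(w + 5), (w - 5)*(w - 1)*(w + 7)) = w - 5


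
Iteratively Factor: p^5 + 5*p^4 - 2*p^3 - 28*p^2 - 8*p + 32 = (p + 2)*(p^4 + 3*p^3 - 8*p^2 - 12*p + 16) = (p - 2)*(p + 2)*(p^3 + 5*p^2 + 2*p - 8) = (p - 2)*(p + 2)*(p + 4)*(p^2 + p - 2) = (p - 2)*(p + 2)^2*(p + 4)*(p - 1)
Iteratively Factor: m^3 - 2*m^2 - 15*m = (m - 5)*(m^2 + 3*m) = m*(m - 5)*(m + 3)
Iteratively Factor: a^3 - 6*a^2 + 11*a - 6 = (a - 3)*(a^2 - 3*a + 2) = (a - 3)*(a - 1)*(a - 2)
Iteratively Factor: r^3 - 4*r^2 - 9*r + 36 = (r - 4)*(r^2 - 9) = (r - 4)*(r + 3)*(r - 3)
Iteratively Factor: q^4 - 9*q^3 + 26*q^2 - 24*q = (q - 2)*(q^3 - 7*q^2 + 12*q) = q*(q - 2)*(q^2 - 7*q + 12) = q*(q - 4)*(q - 2)*(q - 3)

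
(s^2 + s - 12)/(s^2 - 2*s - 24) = (s - 3)/(s - 6)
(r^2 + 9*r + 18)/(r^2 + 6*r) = (r + 3)/r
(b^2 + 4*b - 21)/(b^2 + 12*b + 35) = (b - 3)/(b + 5)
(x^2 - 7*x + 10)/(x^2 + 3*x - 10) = (x - 5)/(x + 5)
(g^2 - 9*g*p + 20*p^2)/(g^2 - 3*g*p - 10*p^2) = (g - 4*p)/(g + 2*p)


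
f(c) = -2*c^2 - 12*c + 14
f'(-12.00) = 36.00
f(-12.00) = -130.00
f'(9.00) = -48.00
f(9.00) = -256.00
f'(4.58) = -30.32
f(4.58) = -82.91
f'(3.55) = -26.20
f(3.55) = -53.80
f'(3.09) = -24.36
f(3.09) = -42.18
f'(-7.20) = 16.80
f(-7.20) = -3.28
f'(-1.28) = -6.88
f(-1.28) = 26.08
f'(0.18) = -12.72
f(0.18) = 11.78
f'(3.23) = -24.92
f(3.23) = -45.63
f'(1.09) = -16.36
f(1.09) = -1.46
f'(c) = -4*c - 12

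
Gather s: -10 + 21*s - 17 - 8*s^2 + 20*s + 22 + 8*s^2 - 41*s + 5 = 0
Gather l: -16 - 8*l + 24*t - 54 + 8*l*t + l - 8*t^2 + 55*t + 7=l*(8*t - 7) - 8*t^2 + 79*t - 63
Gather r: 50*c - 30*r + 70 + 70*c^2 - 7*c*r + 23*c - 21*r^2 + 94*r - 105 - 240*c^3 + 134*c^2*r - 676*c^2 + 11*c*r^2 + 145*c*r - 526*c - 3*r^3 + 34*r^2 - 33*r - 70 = -240*c^3 - 606*c^2 - 453*c - 3*r^3 + r^2*(11*c + 13) + r*(134*c^2 + 138*c + 31) - 105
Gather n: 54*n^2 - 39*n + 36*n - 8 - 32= 54*n^2 - 3*n - 40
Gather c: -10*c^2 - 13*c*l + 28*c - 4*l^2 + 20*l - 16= -10*c^2 + c*(28 - 13*l) - 4*l^2 + 20*l - 16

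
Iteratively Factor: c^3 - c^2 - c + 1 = (c + 1)*(c^2 - 2*c + 1) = (c - 1)*(c + 1)*(c - 1)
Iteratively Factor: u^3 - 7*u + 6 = (u - 1)*(u^2 + u - 6) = (u - 1)*(u + 3)*(u - 2)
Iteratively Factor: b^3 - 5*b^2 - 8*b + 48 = (b - 4)*(b^2 - b - 12) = (b - 4)^2*(b + 3)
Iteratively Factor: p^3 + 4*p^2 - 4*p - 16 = (p - 2)*(p^2 + 6*p + 8) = (p - 2)*(p + 2)*(p + 4)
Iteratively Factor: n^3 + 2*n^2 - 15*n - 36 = (n + 3)*(n^2 - n - 12) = (n - 4)*(n + 3)*(n + 3)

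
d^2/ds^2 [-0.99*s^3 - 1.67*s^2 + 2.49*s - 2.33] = -5.94*s - 3.34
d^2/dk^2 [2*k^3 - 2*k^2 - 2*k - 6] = 12*k - 4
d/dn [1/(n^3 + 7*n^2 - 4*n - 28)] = (-3*n^2 - 14*n + 4)/(n^3 + 7*n^2 - 4*n - 28)^2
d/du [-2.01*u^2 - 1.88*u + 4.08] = -4.02*u - 1.88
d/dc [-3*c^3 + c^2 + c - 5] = -9*c^2 + 2*c + 1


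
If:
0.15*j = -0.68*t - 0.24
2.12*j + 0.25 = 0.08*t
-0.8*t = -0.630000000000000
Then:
No Solution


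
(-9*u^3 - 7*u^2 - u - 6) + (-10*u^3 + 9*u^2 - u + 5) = -19*u^3 + 2*u^2 - 2*u - 1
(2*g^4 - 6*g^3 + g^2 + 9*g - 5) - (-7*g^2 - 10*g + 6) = 2*g^4 - 6*g^3 + 8*g^2 + 19*g - 11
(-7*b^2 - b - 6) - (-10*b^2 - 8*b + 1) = 3*b^2 + 7*b - 7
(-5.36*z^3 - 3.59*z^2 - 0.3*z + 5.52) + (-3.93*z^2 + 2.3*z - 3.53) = -5.36*z^3 - 7.52*z^2 + 2.0*z + 1.99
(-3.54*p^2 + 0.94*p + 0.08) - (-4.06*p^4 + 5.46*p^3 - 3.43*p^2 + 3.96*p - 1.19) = 4.06*p^4 - 5.46*p^3 - 0.11*p^2 - 3.02*p + 1.27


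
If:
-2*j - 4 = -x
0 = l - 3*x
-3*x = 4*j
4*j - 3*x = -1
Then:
No Solution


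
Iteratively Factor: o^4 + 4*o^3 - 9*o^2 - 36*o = (o - 3)*(o^3 + 7*o^2 + 12*o) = (o - 3)*(o + 3)*(o^2 + 4*o) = (o - 3)*(o + 3)*(o + 4)*(o)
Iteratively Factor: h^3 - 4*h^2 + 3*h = (h - 3)*(h^2 - h) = h*(h - 3)*(h - 1)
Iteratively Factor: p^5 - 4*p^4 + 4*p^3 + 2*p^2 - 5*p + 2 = (p - 1)*(p^4 - 3*p^3 + p^2 + 3*p - 2) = (p - 1)^2*(p^3 - 2*p^2 - p + 2) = (p - 1)^2*(p + 1)*(p^2 - 3*p + 2) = (p - 2)*(p - 1)^2*(p + 1)*(p - 1)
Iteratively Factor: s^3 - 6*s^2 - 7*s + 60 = (s + 3)*(s^2 - 9*s + 20) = (s - 5)*(s + 3)*(s - 4)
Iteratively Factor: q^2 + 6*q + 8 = (q + 4)*(q + 2)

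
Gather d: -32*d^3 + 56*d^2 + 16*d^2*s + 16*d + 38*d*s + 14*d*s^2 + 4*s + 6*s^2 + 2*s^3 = -32*d^3 + d^2*(16*s + 56) + d*(14*s^2 + 38*s + 16) + 2*s^3 + 6*s^2 + 4*s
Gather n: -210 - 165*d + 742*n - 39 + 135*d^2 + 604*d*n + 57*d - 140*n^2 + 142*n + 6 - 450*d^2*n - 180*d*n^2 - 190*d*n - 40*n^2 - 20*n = 135*d^2 - 108*d + n^2*(-180*d - 180) + n*(-450*d^2 + 414*d + 864) - 243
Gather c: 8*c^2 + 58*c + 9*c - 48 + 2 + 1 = 8*c^2 + 67*c - 45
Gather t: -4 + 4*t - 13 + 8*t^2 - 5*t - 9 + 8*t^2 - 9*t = 16*t^2 - 10*t - 26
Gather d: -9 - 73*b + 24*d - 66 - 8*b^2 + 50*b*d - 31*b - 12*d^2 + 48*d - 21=-8*b^2 - 104*b - 12*d^2 + d*(50*b + 72) - 96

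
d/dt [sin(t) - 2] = cos(t)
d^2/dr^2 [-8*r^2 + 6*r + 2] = -16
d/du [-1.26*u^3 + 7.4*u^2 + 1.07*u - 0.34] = -3.78*u^2 + 14.8*u + 1.07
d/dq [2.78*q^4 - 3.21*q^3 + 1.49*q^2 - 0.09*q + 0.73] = 11.12*q^3 - 9.63*q^2 + 2.98*q - 0.09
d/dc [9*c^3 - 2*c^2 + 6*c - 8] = 27*c^2 - 4*c + 6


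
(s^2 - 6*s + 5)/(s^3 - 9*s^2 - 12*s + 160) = (s - 1)/(s^2 - 4*s - 32)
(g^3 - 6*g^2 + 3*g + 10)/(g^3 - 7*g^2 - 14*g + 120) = (g^2 - g - 2)/(g^2 - 2*g - 24)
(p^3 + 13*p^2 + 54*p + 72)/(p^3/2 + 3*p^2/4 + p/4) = 4*(p^3 + 13*p^2 + 54*p + 72)/(p*(2*p^2 + 3*p + 1))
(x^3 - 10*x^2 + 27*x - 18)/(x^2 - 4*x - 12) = (x^2 - 4*x + 3)/(x + 2)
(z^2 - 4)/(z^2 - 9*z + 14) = (z + 2)/(z - 7)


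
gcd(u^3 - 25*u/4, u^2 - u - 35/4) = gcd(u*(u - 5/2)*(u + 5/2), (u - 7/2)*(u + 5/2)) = u + 5/2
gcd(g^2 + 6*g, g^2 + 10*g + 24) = g + 6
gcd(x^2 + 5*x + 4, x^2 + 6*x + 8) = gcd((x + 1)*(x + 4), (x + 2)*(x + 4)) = x + 4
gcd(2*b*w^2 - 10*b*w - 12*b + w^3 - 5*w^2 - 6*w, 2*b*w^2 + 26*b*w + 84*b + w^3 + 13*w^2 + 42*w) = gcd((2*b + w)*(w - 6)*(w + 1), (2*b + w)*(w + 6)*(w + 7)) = 2*b + w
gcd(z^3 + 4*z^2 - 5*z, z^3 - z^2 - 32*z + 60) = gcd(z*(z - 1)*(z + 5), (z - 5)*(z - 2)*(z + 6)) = 1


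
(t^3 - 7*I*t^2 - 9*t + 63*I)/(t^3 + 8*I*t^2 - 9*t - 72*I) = (t - 7*I)/(t + 8*I)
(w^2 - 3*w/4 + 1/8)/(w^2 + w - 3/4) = (4*w - 1)/(2*(2*w + 3))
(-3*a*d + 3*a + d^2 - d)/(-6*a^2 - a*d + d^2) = (d - 1)/(2*a + d)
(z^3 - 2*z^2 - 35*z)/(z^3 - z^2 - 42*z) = (z + 5)/(z + 6)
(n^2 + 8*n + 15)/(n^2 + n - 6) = (n + 5)/(n - 2)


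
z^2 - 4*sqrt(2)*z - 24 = (z - 6*sqrt(2))*(z + 2*sqrt(2))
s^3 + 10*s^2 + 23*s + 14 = (s + 1)*(s + 2)*(s + 7)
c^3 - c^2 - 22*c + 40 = (c - 4)*(c - 2)*(c + 5)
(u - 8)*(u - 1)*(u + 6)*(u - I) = u^4 - 3*u^3 - I*u^3 - 46*u^2 + 3*I*u^2 + 48*u + 46*I*u - 48*I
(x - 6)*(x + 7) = x^2 + x - 42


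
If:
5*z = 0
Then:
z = 0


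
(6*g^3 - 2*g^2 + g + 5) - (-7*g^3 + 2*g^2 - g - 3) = 13*g^3 - 4*g^2 + 2*g + 8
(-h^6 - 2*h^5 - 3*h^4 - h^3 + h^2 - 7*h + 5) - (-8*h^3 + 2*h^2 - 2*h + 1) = -h^6 - 2*h^5 - 3*h^4 + 7*h^3 - h^2 - 5*h + 4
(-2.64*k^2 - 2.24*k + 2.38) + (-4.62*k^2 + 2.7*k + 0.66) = -7.26*k^2 + 0.46*k + 3.04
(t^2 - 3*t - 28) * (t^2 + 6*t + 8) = t^4 + 3*t^3 - 38*t^2 - 192*t - 224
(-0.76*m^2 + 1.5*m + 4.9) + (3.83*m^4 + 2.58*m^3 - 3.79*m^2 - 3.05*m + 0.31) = 3.83*m^4 + 2.58*m^3 - 4.55*m^2 - 1.55*m + 5.21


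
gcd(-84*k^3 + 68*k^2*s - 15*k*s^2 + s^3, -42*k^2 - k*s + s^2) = -7*k + s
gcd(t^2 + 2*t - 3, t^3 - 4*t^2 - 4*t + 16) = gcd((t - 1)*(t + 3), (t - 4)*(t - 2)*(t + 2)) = 1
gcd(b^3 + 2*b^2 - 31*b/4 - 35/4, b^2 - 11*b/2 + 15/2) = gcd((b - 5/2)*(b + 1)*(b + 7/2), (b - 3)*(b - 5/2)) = b - 5/2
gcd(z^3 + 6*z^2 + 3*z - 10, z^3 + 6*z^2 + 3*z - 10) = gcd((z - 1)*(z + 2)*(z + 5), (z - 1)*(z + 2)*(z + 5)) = z^3 + 6*z^2 + 3*z - 10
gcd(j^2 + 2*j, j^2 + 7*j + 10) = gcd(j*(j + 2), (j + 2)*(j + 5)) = j + 2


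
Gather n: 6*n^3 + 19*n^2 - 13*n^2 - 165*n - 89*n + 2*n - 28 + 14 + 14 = 6*n^3 + 6*n^2 - 252*n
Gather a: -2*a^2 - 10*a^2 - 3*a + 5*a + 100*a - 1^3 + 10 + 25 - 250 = -12*a^2 + 102*a - 216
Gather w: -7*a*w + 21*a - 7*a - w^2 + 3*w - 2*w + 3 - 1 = 14*a - w^2 + w*(1 - 7*a) + 2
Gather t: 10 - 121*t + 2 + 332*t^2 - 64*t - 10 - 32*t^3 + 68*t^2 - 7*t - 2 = -32*t^3 + 400*t^2 - 192*t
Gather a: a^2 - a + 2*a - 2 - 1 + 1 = a^2 + a - 2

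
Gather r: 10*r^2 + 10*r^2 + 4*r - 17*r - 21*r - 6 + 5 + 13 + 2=20*r^2 - 34*r + 14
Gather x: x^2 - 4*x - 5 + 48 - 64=x^2 - 4*x - 21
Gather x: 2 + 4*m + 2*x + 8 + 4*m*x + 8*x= 4*m + x*(4*m + 10) + 10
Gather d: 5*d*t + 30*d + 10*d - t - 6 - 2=d*(5*t + 40) - t - 8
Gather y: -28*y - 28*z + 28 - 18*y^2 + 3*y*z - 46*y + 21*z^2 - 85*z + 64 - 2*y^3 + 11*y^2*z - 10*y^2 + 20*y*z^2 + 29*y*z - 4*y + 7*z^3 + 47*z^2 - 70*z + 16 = -2*y^3 + y^2*(11*z - 28) + y*(20*z^2 + 32*z - 78) + 7*z^3 + 68*z^2 - 183*z + 108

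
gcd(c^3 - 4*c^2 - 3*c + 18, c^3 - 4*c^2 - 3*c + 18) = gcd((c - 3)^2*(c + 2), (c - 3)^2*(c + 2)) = c^3 - 4*c^2 - 3*c + 18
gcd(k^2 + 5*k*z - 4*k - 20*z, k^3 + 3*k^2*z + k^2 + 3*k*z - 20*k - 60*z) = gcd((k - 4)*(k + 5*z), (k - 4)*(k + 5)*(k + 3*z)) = k - 4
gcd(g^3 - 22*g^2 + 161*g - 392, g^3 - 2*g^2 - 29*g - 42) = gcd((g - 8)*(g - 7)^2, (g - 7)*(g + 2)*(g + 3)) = g - 7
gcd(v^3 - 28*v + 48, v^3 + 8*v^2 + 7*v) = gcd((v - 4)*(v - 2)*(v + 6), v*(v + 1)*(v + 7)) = 1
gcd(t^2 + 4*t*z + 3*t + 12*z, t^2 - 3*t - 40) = 1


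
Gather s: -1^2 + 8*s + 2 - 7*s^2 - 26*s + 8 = -7*s^2 - 18*s + 9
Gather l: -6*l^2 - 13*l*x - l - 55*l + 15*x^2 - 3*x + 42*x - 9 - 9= -6*l^2 + l*(-13*x - 56) + 15*x^2 + 39*x - 18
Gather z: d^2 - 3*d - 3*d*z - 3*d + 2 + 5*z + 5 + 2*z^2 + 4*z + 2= d^2 - 6*d + 2*z^2 + z*(9 - 3*d) + 9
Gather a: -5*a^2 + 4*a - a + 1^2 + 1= -5*a^2 + 3*a + 2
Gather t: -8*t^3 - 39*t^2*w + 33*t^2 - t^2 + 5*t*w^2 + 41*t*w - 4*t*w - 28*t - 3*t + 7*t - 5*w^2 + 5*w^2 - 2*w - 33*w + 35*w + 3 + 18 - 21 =-8*t^3 + t^2*(32 - 39*w) + t*(5*w^2 + 37*w - 24)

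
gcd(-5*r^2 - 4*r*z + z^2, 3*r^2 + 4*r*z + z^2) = r + z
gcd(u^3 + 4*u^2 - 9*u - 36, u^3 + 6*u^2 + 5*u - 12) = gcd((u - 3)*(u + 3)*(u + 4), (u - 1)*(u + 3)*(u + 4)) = u^2 + 7*u + 12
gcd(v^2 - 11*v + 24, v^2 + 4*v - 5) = 1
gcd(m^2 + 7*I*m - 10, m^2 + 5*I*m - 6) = m + 2*I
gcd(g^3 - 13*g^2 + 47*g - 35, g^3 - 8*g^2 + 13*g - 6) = g - 1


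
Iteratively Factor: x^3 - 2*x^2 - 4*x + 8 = (x - 2)*(x^2 - 4) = (x - 2)^2*(x + 2)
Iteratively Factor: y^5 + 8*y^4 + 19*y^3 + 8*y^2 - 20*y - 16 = (y - 1)*(y^4 + 9*y^3 + 28*y^2 + 36*y + 16) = (y - 1)*(y + 2)*(y^3 + 7*y^2 + 14*y + 8) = (y - 1)*(y + 2)*(y + 4)*(y^2 + 3*y + 2) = (y - 1)*(y + 2)^2*(y + 4)*(y + 1)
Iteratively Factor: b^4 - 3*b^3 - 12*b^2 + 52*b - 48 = (b + 4)*(b^3 - 7*b^2 + 16*b - 12) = (b - 2)*(b + 4)*(b^2 - 5*b + 6) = (b - 3)*(b - 2)*(b + 4)*(b - 2)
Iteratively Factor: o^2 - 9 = (o - 3)*(o + 3)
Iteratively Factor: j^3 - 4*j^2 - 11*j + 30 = (j - 2)*(j^2 - 2*j - 15) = (j - 5)*(j - 2)*(j + 3)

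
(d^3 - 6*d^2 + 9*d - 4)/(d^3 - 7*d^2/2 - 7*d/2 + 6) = 2*(d - 1)/(2*d + 3)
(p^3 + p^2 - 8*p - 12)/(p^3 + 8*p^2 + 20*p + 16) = (p - 3)/(p + 4)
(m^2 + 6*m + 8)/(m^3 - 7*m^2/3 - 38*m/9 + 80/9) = 9*(m + 4)/(9*m^2 - 39*m + 40)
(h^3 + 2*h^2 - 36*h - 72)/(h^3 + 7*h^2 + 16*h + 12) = (h^2 - 36)/(h^2 + 5*h + 6)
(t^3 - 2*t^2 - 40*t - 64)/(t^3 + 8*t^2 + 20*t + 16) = (t - 8)/(t + 2)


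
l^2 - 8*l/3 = l*(l - 8/3)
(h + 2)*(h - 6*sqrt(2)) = h^2 - 6*sqrt(2)*h + 2*h - 12*sqrt(2)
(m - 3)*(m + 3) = m^2 - 9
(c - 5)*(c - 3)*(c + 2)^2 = c^4 - 4*c^3 - 13*c^2 + 28*c + 60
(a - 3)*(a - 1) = a^2 - 4*a + 3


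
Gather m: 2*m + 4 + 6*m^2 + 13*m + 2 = 6*m^2 + 15*m + 6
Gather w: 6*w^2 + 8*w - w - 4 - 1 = 6*w^2 + 7*w - 5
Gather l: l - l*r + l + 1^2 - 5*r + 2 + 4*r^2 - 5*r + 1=l*(2 - r) + 4*r^2 - 10*r + 4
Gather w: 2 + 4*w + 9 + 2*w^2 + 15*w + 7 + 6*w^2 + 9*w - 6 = 8*w^2 + 28*w + 12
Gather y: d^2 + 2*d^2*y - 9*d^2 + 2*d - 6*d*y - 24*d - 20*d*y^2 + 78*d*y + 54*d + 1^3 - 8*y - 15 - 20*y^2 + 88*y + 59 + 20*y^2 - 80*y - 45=-8*d^2 - 20*d*y^2 + 32*d + y*(2*d^2 + 72*d)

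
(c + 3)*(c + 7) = c^2 + 10*c + 21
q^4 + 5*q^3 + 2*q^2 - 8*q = q*(q - 1)*(q + 2)*(q + 4)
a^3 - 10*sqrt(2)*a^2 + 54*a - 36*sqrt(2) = (a - 6*sqrt(2))*(a - 3*sqrt(2))*(a - sqrt(2))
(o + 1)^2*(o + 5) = o^3 + 7*o^2 + 11*o + 5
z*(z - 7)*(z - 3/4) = z^3 - 31*z^2/4 + 21*z/4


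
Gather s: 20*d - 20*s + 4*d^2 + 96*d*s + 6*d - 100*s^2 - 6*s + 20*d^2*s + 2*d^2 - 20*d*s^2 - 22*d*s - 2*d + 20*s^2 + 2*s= 6*d^2 + 24*d + s^2*(-20*d - 80) + s*(20*d^2 + 74*d - 24)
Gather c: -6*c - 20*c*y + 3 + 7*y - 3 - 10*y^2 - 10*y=c*(-20*y - 6) - 10*y^2 - 3*y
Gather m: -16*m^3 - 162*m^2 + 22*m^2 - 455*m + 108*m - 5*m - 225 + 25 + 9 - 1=-16*m^3 - 140*m^2 - 352*m - 192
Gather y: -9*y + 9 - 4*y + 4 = 13 - 13*y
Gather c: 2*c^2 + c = 2*c^2 + c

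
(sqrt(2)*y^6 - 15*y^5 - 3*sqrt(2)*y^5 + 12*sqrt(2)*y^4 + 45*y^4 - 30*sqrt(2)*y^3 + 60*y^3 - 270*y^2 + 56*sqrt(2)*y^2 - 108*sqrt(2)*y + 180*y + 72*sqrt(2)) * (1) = sqrt(2)*y^6 - 15*y^5 - 3*sqrt(2)*y^5 + 12*sqrt(2)*y^4 + 45*y^4 - 30*sqrt(2)*y^3 + 60*y^3 - 270*y^2 + 56*sqrt(2)*y^2 - 108*sqrt(2)*y + 180*y + 72*sqrt(2)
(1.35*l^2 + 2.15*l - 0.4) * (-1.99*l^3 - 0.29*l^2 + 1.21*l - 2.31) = -2.6865*l^5 - 4.67*l^4 + 1.806*l^3 - 0.401000000000001*l^2 - 5.4505*l + 0.924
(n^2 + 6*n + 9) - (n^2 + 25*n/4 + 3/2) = 15/2 - n/4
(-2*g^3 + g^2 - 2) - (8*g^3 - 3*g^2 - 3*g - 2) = -10*g^3 + 4*g^2 + 3*g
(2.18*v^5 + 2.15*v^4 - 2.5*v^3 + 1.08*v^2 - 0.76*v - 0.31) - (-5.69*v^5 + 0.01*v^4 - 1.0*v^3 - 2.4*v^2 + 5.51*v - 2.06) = 7.87*v^5 + 2.14*v^4 - 1.5*v^3 + 3.48*v^2 - 6.27*v + 1.75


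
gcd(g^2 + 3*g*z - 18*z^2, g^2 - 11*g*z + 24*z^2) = -g + 3*z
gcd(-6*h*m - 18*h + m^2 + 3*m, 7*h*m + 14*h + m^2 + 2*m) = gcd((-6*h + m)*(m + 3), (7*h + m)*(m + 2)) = 1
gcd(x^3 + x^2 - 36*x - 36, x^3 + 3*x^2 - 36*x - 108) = x^2 - 36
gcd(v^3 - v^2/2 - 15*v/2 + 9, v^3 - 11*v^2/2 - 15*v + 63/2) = v^2 + 3*v/2 - 9/2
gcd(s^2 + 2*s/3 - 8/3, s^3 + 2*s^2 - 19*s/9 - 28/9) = s - 4/3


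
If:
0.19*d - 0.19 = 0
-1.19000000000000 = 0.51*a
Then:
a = -2.33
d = 1.00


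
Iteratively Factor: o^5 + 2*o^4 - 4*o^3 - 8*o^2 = (o + 2)*(o^4 - 4*o^2) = o*(o + 2)*(o^3 - 4*o) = o^2*(o + 2)*(o^2 - 4) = o^2*(o - 2)*(o + 2)*(o + 2)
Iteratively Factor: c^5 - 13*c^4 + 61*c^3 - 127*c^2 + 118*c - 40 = (c - 4)*(c^4 - 9*c^3 + 25*c^2 - 27*c + 10) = (c - 4)*(c - 1)*(c^3 - 8*c^2 + 17*c - 10) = (c - 4)*(c - 1)^2*(c^2 - 7*c + 10) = (c - 4)*(c - 2)*(c - 1)^2*(c - 5)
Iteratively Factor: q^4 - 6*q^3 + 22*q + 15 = (q - 3)*(q^3 - 3*q^2 - 9*q - 5) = (q - 3)*(q + 1)*(q^2 - 4*q - 5) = (q - 5)*(q - 3)*(q + 1)*(q + 1)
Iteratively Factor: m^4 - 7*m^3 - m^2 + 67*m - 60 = (m + 3)*(m^3 - 10*m^2 + 29*m - 20) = (m - 1)*(m + 3)*(m^2 - 9*m + 20) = (m - 4)*(m - 1)*(m + 3)*(m - 5)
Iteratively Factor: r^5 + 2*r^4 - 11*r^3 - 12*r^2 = (r + 4)*(r^4 - 2*r^3 - 3*r^2) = (r - 3)*(r + 4)*(r^3 + r^2) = (r - 3)*(r + 1)*(r + 4)*(r^2) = r*(r - 3)*(r + 1)*(r + 4)*(r)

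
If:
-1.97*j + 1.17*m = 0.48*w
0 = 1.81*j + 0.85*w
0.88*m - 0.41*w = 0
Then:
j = 0.00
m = 0.00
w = 0.00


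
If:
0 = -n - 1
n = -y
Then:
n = -1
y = 1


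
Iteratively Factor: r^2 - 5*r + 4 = (r - 4)*(r - 1)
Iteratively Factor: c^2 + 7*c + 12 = (c + 3)*(c + 4)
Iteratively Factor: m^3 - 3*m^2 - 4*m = (m + 1)*(m^2 - 4*m) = m*(m + 1)*(m - 4)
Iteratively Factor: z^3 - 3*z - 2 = (z + 1)*(z^2 - z - 2) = (z + 1)^2*(z - 2)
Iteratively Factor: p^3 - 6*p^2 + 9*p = (p)*(p^2 - 6*p + 9) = p*(p - 3)*(p - 3)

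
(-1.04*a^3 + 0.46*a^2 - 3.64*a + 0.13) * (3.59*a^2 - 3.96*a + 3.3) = -3.7336*a^5 + 5.7698*a^4 - 18.3212*a^3 + 16.3991*a^2 - 12.5268*a + 0.429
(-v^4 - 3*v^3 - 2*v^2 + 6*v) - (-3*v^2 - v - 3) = -v^4 - 3*v^3 + v^2 + 7*v + 3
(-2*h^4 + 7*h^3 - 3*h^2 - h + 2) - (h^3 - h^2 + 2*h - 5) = -2*h^4 + 6*h^3 - 2*h^2 - 3*h + 7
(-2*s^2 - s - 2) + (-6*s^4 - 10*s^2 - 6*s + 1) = -6*s^4 - 12*s^2 - 7*s - 1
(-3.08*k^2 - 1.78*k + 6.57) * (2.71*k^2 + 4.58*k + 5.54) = -8.3468*k^4 - 18.9302*k^3 - 7.4109*k^2 + 20.2294*k + 36.3978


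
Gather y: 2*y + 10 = 2*y + 10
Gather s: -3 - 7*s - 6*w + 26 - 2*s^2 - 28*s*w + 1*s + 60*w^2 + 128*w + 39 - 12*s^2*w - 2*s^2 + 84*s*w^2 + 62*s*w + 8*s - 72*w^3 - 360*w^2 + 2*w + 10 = s^2*(-12*w - 4) + s*(84*w^2 + 34*w + 2) - 72*w^3 - 300*w^2 + 124*w + 72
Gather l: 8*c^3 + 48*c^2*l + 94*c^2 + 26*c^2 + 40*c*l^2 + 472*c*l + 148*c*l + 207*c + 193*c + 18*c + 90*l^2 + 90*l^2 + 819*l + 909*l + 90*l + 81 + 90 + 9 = 8*c^3 + 120*c^2 + 418*c + l^2*(40*c + 180) + l*(48*c^2 + 620*c + 1818) + 180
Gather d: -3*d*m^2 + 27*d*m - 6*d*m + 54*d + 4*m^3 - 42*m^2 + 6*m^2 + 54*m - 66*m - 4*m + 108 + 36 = d*(-3*m^2 + 21*m + 54) + 4*m^3 - 36*m^2 - 16*m + 144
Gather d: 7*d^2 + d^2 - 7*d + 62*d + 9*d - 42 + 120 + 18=8*d^2 + 64*d + 96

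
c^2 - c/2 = c*(c - 1/2)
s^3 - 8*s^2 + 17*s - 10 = (s - 5)*(s - 2)*(s - 1)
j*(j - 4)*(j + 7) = j^3 + 3*j^2 - 28*j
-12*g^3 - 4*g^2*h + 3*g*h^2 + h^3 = (-2*g + h)*(2*g + h)*(3*g + h)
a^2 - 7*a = a*(a - 7)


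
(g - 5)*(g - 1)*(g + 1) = g^3 - 5*g^2 - g + 5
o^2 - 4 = (o - 2)*(o + 2)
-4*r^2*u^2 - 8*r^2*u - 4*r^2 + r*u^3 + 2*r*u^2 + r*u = (-4*r + u)*(u + 1)*(r*u + r)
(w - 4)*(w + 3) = w^2 - w - 12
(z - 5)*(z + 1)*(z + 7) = z^3 + 3*z^2 - 33*z - 35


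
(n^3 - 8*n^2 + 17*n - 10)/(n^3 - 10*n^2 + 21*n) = (n^3 - 8*n^2 + 17*n - 10)/(n*(n^2 - 10*n + 21))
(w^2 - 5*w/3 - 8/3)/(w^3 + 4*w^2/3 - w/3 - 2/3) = (3*w - 8)/(3*w^2 + w - 2)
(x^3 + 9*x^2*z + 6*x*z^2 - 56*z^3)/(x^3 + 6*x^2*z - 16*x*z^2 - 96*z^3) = (x^2 + 5*x*z - 14*z^2)/(x^2 + 2*x*z - 24*z^2)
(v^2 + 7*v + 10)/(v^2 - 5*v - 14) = (v + 5)/(v - 7)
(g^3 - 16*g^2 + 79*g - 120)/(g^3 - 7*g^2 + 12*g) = (g^2 - 13*g + 40)/(g*(g - 4))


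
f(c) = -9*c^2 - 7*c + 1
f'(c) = -18*c - 7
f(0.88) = -12.13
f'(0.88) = -22.84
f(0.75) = -9.31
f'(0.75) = -20.50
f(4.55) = -217.17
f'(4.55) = -88.90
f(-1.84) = -16.59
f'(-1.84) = 26.12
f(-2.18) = -26.51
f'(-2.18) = 32.24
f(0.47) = -4.28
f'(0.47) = -15.46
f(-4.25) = -131.81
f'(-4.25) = 69.50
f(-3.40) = -79.24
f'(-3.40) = 54.20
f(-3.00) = -59.00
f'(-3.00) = 47.00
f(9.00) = -791.00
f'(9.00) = -169.00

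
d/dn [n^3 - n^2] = n*(3*n - 2)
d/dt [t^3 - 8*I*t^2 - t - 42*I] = 3*t^2 - 16*I*t - 1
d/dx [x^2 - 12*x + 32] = 2*x - 12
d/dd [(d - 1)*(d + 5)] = 2*d + 4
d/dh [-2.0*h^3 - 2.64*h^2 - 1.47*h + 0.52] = -6.0*h^2 - 5.28*h - 1.47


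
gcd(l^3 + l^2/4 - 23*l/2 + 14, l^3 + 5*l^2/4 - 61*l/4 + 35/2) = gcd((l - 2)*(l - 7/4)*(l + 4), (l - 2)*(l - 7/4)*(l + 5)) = l^2 - 15*l/4 + 7/2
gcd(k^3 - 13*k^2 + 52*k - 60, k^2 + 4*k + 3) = 1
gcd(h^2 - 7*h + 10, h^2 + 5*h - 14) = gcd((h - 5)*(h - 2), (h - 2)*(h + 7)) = h - 2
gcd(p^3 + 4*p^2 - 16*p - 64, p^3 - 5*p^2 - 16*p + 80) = p^2 - 16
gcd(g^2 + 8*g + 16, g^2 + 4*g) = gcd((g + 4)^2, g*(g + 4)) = g + 4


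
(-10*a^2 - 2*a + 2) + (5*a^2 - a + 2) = -5*a^2 - 3*a + 4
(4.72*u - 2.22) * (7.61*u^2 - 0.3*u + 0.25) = 35.9192*u^3 - 18.3102*u^2 + 1.846*u - 0.555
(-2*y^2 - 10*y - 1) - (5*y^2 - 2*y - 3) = -7*y^2 - 8*y + 2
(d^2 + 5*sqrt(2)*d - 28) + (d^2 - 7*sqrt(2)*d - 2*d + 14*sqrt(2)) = 2*d^2 - 2*sqrt(2)*d - 2*d - 28 + 14*sqrt(2)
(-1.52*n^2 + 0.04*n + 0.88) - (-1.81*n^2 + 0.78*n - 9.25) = 0.29*n^2 - 0.74*n + 10.13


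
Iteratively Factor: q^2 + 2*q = (q + 2)*(q)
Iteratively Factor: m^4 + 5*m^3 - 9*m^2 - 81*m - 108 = (m - 4)*(m^3 + 9*m^2 + 27*m + 27) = (m - 4)*(m + 3)*(m^2 + 6*m + 9) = (m - 4)*(m + 3)^2*(m + 3)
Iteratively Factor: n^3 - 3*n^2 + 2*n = (n - 2)*(n^2 - n) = n*(n - 2)*(n - 1)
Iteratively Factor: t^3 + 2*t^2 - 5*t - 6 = (t + 1)*(t^2 + t - 6) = (t + 1)*(t + 3)*(t - 2)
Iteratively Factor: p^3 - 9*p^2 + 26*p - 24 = (p - 2)*(p^2 - 7*p + 12) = (p - 4)*(p - 2)*(p - 3)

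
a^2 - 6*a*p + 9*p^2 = (a - 3*p)^2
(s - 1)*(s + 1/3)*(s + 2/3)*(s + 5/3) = s^4 + 5*s^3/3 - 7*s^2/9 - 41*s/27 - 10/27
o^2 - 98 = (o - 7*sqrt(2))*(o + 7*sqrt(2))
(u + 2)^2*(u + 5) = u^3 + 9*u^2 + 24*u + 20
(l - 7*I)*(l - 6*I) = l^2 - 13*I*l - 42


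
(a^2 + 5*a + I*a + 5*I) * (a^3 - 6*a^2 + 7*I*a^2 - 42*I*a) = a^5 - a^4 + 8*I*a^4 - 37*a^3 - 8*I*a^3 + 7*a^2 - 240*I*a^2 + 210*a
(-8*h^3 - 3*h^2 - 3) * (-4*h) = 32*h^4 + 12*h^3 + 12*h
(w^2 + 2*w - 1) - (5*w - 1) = w^2 - 3*w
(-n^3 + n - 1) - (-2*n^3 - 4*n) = n^3 + 5*n - 1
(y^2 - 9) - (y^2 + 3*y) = -3*y - 9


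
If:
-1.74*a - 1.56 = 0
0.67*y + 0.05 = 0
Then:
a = -0.90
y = -0.07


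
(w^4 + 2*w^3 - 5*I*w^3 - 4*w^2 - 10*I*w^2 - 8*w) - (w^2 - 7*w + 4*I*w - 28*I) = w^4 + 2*w^3 - 5*I*w^3 - 5*w^2 - 10*I*w^2 - w - 4*I*w + 28*I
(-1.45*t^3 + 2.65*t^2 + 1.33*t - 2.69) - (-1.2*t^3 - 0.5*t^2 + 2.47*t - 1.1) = -0.25*t^3 + 3.15*t^2 - 1.14*t - 1.59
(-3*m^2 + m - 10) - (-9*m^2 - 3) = 6*m^2 + m - 7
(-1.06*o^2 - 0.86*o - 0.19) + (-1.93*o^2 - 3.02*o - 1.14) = -2.99*o^2 - 3.88*o - 1.33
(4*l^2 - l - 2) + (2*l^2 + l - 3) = 6*l^2 - 5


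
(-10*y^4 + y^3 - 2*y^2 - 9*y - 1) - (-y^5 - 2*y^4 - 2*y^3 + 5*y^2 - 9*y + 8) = y^5 - 8*y^4 + 3*y^3 - 7*y^2 - 9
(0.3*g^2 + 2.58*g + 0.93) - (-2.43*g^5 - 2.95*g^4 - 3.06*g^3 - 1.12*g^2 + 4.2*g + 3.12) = 2.43*g^5 + 2.95*g^4 + 3.06*g^3 + 1.42*g^2 - 1.62*g - 2.19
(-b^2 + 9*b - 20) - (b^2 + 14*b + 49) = -2*b^2 - 5*b - 69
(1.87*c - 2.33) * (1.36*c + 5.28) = 2.5432*c^2 + 6.7048*c - 12.3024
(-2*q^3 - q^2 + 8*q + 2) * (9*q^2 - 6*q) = -18*q^5 + 3*q^4 + 78*q^3 - 30*q^2 - 12*q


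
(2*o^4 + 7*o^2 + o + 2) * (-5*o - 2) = -10*o^5 - 4*o^4 - 35*o^3 - 19*o^2 - 12*o - 4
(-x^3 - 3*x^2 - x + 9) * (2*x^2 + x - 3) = -2*x^5 - 7*x^4 - 2*x^3 + 26*x^2 + 12*x - 27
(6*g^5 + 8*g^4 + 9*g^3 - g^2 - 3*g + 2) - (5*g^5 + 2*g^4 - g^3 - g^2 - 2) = g^5 + 6*g^4 + 10*g^3 - 3*g + 4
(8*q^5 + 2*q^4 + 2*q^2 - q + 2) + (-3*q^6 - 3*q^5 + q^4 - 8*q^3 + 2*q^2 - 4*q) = -3*q^6 + 5*q^5 + 3*q^4 - 8*q^3 + 4*q^2 - 5*q + 2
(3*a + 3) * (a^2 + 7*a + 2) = 3*a^3 + 24*a^2 + 27*a + 6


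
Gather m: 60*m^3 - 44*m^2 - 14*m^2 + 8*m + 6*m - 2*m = 60*m^3 - 58*m^2 + 12*m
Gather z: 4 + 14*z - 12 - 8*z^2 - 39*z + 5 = -8*z^2 - 25*z - 3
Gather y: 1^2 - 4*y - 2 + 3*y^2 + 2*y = 3*y^2 - 2*y - 1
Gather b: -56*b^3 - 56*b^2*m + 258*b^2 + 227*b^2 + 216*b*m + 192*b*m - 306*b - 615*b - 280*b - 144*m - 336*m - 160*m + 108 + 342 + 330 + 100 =-56*b^3 + b^2*(485 - 56*m) + b*(408*m - 1201) - 640*m + 880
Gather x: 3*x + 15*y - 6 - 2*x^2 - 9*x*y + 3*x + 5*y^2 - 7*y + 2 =-2*x^2 + x*(6 - 9*y) + 5*y^2 + 8*y - 4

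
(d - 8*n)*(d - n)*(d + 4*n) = d^3 - 5*d^2*n - 28*d*n^2 + 32*n^3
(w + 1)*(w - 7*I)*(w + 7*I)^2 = w^4 + w^3 + 7*I*w^3 + 49*w^2 + 7*I*w^2 + 49*w + 343*I*w + 343*I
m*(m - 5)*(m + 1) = m^3 - 4*m^2 - 5*m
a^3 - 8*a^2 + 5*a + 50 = (a - 5)^2*(a + 2)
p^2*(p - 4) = p^3 - 4*p^2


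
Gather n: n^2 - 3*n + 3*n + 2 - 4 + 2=n^2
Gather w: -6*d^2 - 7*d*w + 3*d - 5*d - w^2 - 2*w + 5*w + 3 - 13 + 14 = -6*d^2 - 2*d - w^2 + w*(3 - 7*d) + 4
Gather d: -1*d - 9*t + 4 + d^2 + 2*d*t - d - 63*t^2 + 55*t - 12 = d^2 + d*(2*t - 2) - 63*t^2 + 46*t - 8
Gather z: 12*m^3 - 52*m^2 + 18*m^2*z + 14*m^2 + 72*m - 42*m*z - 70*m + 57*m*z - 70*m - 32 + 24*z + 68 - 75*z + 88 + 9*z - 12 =12*m^3 - 38*m^2 - 68*m + z*(18*m^2 + 15*m - 42) + 112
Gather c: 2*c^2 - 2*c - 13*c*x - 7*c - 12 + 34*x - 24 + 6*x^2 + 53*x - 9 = 2*c^2 + c*(-13*x - 9) + 6*x^2 + 87*x - 45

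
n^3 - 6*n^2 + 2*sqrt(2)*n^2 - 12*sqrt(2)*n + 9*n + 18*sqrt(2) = (n - 3)^2*(n + 2*sqrt(2))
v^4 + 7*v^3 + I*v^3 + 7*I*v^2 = v^2*(v + 7)*(v + I)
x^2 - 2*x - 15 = (x - 5)*(x + 3)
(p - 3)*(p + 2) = p^2 - p - 6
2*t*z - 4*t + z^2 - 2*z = (2*t + z)*(z - 2)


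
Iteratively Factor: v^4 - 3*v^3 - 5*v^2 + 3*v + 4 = (v - 1)*(v^3 - 2*v^2 - 7*v - 4) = (v - 1)*(v + 1)*(v^2 - 3*v - 4) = (v - 4)*(v - 1)*(v + 1)*(v + 1)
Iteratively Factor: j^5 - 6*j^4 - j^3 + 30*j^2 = (j)*(j^4 - 6*j^3 - j^2 + 30*j) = j*(j - 5)*(j^3 - j^2 - 6*j) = j*(j - 5)*(j - 3)*(j^2 + 2*j) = j*(j - 5)*(j - 3)*(j + 2)*(j)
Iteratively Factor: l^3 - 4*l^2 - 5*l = (l)*(l^2 - 4*l - 5) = l*(l + 1)*(l - 5)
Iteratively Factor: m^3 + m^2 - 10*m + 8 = (m - 2)*(m^2 + 3*m - 4) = (m - 2)*(m - 1)*(m + 4)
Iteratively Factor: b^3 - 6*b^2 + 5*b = (b - 5)*(b^2 - b) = (b - 5)*(b - 1)*(b)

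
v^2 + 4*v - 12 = (v - 2)*(v + 6)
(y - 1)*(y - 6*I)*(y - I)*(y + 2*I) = y^4 - y^3 - 5*I*y^3 + 8*y^2 + 5*I*y^2 - 8*y - 12*I*y + 12*I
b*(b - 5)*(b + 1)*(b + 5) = b^4 + b^3 - 25*b^2 - 25*b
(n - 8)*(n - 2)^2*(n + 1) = n^4 - 11*n^3 + 24*n^2 + 4*n - 32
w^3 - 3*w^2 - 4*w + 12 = (w - 3)*(w - 2)*(w + 2)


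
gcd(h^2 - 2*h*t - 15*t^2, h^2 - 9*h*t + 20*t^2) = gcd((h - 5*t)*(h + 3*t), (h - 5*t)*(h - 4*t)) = -h + 5*t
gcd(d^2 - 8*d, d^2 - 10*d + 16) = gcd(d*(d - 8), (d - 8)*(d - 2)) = d - 8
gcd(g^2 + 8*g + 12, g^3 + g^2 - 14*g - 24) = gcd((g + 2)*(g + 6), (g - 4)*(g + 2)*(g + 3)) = g + 2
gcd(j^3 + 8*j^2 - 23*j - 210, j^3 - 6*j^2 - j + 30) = j - 5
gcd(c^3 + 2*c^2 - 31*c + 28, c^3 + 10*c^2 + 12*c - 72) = 1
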